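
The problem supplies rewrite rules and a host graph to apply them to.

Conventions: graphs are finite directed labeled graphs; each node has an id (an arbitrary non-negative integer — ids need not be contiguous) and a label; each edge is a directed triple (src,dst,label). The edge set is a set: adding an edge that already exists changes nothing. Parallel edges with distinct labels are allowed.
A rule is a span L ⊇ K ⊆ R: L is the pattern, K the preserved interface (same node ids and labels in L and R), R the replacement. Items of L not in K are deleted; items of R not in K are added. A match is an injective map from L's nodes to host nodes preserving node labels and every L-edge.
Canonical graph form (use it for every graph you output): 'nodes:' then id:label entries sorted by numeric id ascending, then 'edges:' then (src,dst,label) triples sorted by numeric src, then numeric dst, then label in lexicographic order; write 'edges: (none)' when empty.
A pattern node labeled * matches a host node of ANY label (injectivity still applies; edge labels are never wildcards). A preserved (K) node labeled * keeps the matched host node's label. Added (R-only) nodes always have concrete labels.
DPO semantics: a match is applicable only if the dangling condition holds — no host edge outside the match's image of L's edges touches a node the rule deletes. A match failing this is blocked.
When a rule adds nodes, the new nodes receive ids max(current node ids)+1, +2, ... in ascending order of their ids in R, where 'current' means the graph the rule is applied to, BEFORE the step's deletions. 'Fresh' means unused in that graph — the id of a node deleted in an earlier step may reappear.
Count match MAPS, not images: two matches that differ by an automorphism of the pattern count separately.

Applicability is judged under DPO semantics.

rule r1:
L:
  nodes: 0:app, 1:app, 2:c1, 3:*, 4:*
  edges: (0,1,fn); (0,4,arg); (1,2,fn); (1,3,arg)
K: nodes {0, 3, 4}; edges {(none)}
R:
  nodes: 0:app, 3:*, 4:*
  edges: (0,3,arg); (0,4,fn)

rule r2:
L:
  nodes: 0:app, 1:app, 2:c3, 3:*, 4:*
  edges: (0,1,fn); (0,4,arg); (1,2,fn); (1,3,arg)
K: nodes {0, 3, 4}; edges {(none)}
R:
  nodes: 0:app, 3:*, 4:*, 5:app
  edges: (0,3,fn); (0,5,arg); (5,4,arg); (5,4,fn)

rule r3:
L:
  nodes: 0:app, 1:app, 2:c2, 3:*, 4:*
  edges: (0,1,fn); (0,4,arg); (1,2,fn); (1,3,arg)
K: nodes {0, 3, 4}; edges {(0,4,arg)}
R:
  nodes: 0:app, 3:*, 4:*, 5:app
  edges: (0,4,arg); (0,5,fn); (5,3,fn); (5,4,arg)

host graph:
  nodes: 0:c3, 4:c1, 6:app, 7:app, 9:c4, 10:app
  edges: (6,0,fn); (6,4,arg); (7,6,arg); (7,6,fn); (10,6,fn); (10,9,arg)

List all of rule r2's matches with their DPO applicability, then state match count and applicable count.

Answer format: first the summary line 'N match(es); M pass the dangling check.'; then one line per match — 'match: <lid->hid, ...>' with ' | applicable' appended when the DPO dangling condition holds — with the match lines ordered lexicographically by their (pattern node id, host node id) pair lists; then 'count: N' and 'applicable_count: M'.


1 match(es); 0 pass the dangling check.
match: 0->10, 1->6, 2->0, 3->4, 4->9
count: 1
applicable_count: 0


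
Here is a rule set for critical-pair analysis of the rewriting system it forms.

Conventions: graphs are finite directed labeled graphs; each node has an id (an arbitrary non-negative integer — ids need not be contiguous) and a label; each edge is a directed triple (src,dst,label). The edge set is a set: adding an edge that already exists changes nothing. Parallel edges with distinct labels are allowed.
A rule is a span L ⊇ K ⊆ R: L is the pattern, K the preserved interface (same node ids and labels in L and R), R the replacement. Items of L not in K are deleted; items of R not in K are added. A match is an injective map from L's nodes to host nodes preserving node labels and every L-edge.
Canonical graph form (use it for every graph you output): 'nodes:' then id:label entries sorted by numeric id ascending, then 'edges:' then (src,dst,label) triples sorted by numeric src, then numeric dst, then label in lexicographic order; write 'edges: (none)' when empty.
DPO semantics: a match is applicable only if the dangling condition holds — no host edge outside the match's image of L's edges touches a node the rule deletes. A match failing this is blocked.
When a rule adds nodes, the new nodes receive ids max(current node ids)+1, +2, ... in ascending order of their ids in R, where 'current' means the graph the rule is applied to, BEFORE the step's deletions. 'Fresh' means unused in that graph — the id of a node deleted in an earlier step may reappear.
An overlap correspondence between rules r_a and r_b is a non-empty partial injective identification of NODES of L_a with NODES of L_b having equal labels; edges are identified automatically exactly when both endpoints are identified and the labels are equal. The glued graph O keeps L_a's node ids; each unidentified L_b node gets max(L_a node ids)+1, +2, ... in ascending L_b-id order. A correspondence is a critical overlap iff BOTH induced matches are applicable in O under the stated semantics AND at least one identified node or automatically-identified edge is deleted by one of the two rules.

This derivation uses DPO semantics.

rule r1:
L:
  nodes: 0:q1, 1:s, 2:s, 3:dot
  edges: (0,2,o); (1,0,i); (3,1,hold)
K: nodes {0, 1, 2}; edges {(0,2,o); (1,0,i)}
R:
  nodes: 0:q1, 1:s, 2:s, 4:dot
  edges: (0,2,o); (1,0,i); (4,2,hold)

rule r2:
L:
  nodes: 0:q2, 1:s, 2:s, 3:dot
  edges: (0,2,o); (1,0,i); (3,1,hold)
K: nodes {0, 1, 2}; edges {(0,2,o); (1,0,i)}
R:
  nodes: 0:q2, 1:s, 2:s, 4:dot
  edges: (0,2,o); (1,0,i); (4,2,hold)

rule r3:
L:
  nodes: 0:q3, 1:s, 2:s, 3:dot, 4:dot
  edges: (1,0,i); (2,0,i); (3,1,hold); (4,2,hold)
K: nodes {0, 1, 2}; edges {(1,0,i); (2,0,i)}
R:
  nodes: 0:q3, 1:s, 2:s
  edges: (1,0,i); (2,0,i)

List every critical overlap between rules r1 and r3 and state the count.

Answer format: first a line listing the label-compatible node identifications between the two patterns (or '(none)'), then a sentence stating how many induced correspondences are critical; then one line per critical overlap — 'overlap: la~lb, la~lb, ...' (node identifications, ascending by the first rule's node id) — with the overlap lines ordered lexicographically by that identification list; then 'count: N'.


label-compatible node identifications between L(r1) and L(r3): 1~1, 1~2, 2~1, 2~2, 3~3, 3~4
4 of the induced correspondences are critical overlaps of r1 and r3.
overlap: 1~1, 2~2, 3~3
overlap: 1~1, 3~3
overlap: 1~2, 2~1, 3~4
overlap: 1~2, 3~4
count: 4


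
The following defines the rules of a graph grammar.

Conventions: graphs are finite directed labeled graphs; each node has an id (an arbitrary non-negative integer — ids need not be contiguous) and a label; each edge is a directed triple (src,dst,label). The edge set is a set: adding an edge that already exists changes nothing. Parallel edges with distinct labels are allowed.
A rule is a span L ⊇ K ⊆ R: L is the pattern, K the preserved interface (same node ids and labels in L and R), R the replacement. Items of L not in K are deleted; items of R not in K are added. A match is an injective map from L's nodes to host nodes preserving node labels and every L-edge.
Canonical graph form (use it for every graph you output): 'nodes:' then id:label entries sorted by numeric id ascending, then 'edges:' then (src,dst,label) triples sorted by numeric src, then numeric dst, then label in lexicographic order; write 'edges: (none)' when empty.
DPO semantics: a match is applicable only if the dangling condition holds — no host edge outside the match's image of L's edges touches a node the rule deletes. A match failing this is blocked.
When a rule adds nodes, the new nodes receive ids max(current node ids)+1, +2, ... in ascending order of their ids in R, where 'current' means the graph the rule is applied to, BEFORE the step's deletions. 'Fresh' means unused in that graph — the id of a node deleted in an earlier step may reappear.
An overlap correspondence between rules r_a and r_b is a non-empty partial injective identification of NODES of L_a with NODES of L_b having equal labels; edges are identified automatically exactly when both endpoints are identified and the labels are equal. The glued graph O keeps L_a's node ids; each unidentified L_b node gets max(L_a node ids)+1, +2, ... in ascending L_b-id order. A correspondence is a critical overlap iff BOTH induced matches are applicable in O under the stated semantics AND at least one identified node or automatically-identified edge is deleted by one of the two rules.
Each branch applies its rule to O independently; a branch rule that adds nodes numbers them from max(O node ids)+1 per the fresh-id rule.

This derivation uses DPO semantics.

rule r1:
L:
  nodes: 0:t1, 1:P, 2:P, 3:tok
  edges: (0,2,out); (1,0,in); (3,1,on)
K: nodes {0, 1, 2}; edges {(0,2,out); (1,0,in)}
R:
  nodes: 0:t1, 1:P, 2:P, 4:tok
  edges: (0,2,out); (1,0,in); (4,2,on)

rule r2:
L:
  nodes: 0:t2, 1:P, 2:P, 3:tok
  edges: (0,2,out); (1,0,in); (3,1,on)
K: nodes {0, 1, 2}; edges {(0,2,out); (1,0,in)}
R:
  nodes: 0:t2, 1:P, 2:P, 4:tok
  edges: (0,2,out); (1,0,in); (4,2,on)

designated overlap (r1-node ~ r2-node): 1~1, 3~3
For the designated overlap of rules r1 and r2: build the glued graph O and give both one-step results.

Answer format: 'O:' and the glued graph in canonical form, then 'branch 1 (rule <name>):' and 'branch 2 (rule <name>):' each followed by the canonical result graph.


O:
nodes: 0:t1, 1:P, 2:P, 3:tok, 4:t2, 5:P
edges: (0,2,out); (1,0,in); (1,4,in); (3,1,on); (4,5,out)
branch 1 (rule r1):
nodes: 0:t1, 1:P, 2:P, 4:t2, 5:P, 6:tok
edges: (0,2,out); (1,0,in); (1,4,in); (4,5,out); (6,2,on)
branch 2 (rule r2):
nodes: 0:t1, 1:P, 2:P, 4:t2, 5:P, 6:tok
edges: (0,2,out); (1,0,in); (1,4,in); (4,5,out); (6,5,on)


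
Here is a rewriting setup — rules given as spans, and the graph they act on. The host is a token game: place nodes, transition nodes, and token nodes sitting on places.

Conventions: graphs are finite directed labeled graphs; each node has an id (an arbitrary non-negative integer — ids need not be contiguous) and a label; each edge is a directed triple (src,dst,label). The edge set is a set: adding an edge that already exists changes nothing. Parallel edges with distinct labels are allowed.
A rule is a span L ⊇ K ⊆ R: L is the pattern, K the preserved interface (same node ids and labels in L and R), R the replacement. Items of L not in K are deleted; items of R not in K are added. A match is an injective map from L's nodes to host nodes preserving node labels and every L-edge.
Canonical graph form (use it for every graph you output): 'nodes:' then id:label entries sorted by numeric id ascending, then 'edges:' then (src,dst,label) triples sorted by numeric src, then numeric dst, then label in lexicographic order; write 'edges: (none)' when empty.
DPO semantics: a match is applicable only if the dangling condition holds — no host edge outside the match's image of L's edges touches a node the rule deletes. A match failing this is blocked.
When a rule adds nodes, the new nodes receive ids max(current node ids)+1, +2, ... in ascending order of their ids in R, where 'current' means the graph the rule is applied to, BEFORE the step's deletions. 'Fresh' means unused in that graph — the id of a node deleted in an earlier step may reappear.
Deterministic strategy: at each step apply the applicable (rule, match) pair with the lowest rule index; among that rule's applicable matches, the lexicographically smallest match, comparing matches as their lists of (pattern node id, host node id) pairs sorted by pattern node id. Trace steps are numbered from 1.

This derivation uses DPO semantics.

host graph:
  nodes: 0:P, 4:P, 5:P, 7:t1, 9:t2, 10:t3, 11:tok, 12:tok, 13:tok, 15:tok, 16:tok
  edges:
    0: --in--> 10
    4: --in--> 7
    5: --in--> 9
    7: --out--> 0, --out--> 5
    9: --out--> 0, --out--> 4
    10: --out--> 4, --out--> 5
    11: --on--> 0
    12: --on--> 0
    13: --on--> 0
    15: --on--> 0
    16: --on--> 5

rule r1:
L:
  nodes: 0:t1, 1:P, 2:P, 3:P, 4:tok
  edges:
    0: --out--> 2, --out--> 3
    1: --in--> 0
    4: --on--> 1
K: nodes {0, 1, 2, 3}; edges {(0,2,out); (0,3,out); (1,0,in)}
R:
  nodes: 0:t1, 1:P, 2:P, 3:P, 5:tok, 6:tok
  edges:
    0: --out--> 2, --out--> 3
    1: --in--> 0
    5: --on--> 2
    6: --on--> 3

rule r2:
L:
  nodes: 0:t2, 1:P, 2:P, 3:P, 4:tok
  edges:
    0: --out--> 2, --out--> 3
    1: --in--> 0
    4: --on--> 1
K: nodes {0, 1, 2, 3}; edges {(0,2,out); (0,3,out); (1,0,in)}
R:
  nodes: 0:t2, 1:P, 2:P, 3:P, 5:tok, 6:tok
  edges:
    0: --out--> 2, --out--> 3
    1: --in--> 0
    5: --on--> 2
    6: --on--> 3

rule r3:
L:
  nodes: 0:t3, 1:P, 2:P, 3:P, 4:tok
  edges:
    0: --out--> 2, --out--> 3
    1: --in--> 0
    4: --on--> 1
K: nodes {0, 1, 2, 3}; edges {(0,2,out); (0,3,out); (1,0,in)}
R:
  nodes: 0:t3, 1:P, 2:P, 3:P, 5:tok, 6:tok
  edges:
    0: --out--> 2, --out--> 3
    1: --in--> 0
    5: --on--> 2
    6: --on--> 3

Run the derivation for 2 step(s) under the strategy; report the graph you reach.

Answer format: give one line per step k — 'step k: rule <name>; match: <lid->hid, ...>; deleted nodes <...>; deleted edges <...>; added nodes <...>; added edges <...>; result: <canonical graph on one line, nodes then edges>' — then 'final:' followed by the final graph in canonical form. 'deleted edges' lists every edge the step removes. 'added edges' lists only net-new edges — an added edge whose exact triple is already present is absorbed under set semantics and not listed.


step 1: rule r2; match: 0->9, 1->5, 2->0, 3->4, 4->16; deleted nodes 16; deleted edges (16,5,on); added nodes 17, 18; added edges (17,0,on); (18,4,on); result: nodes: 0:P, 4:P, 5:P, 7:t1, 9:t2, 10:t3, 11:tok, 12:tok, 13:tok, 15:tok, 17:tok, 18:tok edges: (0,10,in); (4,7,in); (5,9,in); (7,0,out); (7,5,out); (9,0,out); (9,4,out); (10,4,out); (10,5,out); (11,0,on); (12,0,on); (13,0,on); (15,0,on); (17,0,on); (18,4,on)
step 2: rule r1; match: 0->7, 1->4, 2->0, 3->5, 4->18; deleted nodes 18; deleted edges (18,4,on); added nodes 19, 20; added edges (19,0,on); (20,5,on); result: nodes: 0:P, 4:P, 5:P, 7:t1, 9:t2, 10:t3, 11:tok, 12:tok, 13:tok, 15:tok, 17:tok, 19:tok, 20:tok edges: (0,10,in); (4,7,in); (5,9,in); (7,0,out); (7,5,out); (9,0,out); (9,4,out); (10,4,out); (10,5,out); (11,0,on); (12,0,on); (13,0,on); (15,0,on); (17,0,on); (19,0,on); (20,5,on)
final:
nodes: 0:P, 4:P, 5:P, 7:t1, 9:t2, 10:t3, 11:tok, 12:tok, 13:tok, 15:tok, 17:tok, 19:tok, 20:tok
edges: (0,10,in); (4,7,in); (5,9,in); (7,0,out); (7,5,out); (9,0,out); (9,4,out); (10,4,out); (10,5,out); (11,0,on); (12,0,on); (13,0,on); (15,0,on); (17,0,on); (19,0,on); (20,5,on)


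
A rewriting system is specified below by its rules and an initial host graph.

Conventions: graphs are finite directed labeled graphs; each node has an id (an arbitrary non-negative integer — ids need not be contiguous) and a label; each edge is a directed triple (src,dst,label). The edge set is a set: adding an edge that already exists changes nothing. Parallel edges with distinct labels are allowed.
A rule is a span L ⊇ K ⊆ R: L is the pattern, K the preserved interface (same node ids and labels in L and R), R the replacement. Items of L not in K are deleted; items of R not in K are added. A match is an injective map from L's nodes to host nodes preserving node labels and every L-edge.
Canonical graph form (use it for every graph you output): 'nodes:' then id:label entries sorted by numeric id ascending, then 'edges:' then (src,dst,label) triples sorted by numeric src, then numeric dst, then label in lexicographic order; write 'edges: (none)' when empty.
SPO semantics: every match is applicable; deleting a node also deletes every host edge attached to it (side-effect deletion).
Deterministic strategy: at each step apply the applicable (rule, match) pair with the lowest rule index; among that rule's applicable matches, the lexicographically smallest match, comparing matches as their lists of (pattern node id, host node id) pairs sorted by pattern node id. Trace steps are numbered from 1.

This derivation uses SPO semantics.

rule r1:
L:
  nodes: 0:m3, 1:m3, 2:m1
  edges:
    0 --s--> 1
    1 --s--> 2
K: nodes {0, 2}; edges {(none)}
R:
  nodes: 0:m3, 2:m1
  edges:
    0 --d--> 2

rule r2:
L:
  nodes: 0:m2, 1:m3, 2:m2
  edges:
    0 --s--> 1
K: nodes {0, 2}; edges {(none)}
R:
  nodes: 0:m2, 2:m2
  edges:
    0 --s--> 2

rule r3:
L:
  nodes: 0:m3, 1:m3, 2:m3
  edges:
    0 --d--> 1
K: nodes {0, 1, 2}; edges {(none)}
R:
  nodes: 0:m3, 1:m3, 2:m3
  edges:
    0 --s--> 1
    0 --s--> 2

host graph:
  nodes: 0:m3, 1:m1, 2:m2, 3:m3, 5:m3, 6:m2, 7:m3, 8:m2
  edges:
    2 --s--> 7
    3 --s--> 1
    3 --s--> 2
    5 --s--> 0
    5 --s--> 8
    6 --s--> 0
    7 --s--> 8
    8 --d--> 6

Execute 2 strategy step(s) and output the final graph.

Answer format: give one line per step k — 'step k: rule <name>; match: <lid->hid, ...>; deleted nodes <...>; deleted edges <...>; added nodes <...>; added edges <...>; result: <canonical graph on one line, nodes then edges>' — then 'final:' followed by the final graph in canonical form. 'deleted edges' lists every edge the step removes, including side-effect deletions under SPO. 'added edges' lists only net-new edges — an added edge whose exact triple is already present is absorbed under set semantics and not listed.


step 1: rule r2; match: 0->2, 1->7, 2->6; deleted nodes 7; deleted edges (2,7,s); (7,8,s); added nodes (none); added edges (2,6,s); result: nodes: 0:m3, 1:m1, 2:m2, 3:m3, 5:m3, 6:m2, 8:m2 edges: (2,6,s); (3,1,s); (3,2,s); (5,0,s); (5,8,s); (6,0,s); (8,6,d)
step 2: rule r2; match: 0->6, 1->0, 2->2; deleted nodes 0; deleted edges (5,0,s); (6,0,s); added nodes (none); added edges (6,2,s); result: nodes: 1:m1, 2:m2, 3:m3, 5:m3, 6:m2, 8:m2 edges: (2,6,s); (3,1,s); (3,2,s); (5,8,s); (6,2,s); (8,6,d)
final:
nodes: 1:m1, 2:m2, 3:m3, 5:m3, 6:m2, 8:m2
edges: (2,6,s); (3,1,s); (3,2,s); (5,8,s); (6,2,s); (8,6,d)


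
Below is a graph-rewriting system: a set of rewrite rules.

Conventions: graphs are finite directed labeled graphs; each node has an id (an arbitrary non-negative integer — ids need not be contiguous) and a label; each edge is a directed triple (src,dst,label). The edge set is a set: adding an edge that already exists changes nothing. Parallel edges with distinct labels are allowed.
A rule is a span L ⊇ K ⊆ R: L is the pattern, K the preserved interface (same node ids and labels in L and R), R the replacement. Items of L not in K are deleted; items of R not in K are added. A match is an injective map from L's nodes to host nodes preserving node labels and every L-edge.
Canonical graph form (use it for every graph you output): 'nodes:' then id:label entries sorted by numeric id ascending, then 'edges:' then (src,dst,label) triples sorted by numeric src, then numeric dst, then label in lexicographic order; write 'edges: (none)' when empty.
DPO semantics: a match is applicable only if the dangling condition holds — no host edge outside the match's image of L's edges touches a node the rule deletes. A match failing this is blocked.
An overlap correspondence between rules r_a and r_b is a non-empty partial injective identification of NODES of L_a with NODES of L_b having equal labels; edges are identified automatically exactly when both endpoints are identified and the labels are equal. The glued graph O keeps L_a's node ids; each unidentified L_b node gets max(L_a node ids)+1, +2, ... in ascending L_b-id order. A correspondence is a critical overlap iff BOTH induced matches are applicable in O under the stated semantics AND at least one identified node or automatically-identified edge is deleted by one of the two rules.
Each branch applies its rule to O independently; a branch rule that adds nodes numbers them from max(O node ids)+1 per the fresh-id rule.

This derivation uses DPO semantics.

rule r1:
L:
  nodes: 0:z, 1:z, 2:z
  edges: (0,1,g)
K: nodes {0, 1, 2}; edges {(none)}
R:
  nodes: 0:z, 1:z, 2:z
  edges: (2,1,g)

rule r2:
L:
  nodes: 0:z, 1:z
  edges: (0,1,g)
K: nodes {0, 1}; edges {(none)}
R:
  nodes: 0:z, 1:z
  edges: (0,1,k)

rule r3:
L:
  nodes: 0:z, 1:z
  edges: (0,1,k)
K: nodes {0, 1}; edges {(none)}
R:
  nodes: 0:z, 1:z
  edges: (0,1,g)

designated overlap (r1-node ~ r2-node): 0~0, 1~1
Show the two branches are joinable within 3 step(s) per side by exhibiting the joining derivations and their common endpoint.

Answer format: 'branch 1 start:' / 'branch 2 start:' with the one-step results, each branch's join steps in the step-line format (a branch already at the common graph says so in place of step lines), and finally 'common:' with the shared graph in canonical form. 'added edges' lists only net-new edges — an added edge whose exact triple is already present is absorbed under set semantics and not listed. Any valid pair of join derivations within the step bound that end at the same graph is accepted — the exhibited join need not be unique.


branch 1 start:
nodes: 0:z, 1:z, 2:z
edges: (2,1,g)
branch 2 start:
nodes: 0:z, 1:z, 2:z
edges: (0,1,k)
branch 1 step 1: rule r1; match: 0->2, 1->1, 2->0; deleted nodes (none); deleted edges (2,1,g); added nodes (none); added edges (0,1,g); result: nodes: 0:z, 1:z, 2:z edges: (0,1,g)
branch 2 step 1: rule r3; match: 0->0, 1->1; deleted nodes (none); deleted edges (0,1,k); added nodes (none); added edges (0,1,g); result: nodes: 0:z, 1:z, 2:z edges: (0,1,g)
common:
nodes: 0:z, 1:z, 2:z
edges: (0,1,g)


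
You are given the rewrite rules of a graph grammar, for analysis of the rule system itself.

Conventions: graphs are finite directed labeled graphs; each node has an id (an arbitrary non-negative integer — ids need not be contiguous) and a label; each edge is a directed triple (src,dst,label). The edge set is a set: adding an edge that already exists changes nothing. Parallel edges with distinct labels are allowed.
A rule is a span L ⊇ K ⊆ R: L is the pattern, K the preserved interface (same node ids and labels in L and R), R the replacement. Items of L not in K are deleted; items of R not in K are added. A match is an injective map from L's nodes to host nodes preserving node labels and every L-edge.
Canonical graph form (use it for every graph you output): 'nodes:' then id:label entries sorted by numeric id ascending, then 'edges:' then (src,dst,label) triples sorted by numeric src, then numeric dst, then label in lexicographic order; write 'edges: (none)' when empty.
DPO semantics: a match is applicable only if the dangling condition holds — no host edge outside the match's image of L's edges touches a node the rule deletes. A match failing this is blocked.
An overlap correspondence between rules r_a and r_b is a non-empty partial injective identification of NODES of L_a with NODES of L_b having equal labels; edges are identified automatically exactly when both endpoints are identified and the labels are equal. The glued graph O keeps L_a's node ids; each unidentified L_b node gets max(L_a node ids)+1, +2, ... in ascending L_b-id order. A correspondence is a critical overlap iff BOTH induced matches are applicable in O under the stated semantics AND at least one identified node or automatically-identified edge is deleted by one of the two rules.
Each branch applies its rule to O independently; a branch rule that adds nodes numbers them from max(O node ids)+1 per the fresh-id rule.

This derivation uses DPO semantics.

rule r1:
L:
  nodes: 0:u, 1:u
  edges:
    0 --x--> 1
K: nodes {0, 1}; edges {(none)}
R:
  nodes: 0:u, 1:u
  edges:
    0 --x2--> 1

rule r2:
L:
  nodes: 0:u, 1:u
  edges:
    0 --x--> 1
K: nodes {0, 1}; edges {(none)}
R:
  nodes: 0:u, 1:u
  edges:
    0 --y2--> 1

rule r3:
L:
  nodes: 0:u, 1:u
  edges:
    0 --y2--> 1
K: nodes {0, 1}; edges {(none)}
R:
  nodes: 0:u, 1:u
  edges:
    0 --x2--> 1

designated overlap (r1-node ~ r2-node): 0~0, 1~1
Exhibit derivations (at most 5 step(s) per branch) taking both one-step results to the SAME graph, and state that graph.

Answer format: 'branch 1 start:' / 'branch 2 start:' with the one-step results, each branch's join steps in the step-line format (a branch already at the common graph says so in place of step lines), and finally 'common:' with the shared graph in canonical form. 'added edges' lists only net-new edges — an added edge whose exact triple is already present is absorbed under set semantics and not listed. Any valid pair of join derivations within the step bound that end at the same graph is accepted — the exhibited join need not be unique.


branch 1 start:
nodes: 0:u, 1:u
edges: (0,1,x2)
branch 2 start:
nodes: 0:u, 1:u
edges: (0,1,y2)
branch 1: already at the common graph (0 steps)
branch 2 step 1: rule r3; match: 0->0, 1->1; deleted nodes (none); deleted edges (0,1,y2); added nodes (none); added edges (0,1,x2); result: nodes: 0:u, 1:u edges: (0,1,x2)
common:
nodes: 0:u, 1:u
edges: (0,1,x2)


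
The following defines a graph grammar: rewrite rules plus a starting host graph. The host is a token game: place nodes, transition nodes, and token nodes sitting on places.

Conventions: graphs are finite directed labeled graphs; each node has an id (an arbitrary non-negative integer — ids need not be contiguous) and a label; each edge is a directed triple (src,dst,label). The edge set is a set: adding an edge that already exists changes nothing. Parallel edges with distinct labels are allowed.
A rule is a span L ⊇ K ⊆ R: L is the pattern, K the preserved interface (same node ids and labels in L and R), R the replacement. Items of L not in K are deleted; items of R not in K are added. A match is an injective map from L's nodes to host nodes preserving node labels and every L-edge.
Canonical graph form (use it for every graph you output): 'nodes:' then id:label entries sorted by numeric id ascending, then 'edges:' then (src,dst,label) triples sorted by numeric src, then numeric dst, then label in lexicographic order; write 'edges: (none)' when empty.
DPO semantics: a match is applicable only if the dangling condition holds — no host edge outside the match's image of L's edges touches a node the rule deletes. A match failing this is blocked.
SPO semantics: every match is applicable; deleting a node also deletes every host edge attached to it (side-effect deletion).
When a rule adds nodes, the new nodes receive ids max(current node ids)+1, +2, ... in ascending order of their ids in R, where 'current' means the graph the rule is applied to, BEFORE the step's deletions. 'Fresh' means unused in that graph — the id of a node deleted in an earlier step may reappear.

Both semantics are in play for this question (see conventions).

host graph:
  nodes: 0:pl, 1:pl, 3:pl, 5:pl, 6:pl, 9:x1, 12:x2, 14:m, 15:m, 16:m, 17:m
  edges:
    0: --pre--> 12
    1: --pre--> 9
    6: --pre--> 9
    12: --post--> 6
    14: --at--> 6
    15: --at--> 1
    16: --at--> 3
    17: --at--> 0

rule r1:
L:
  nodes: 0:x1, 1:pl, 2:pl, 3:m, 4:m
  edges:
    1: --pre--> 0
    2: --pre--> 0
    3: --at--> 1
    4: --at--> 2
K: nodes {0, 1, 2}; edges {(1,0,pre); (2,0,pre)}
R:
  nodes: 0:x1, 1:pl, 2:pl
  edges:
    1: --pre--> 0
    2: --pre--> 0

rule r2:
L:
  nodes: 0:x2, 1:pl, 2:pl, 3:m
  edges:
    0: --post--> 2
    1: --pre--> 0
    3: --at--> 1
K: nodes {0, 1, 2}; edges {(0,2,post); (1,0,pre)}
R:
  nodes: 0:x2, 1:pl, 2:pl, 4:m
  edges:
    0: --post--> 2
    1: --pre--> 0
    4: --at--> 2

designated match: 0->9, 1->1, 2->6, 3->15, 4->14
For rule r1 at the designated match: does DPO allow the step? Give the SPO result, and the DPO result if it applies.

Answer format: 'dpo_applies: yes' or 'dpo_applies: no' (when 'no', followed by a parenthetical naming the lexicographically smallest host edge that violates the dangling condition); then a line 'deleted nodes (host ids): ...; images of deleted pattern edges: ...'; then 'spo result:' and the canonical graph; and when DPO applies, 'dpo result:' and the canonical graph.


dpo_applies: yes
deleted nodes (host ids): 14, 15; images of deleted pattern edges: (14,6,at); (15,1,at)
spo result:
nodes: 0:pl, 1:pl, 3:pl, 5:pl, 6:pl, 9:x1, 12:x2, 16:m, 17:m
edges: (0,12,pre); (1,9,pre); (6,9,pre); (12,6,post); (16,3,at); (17,0,at)
dpo result:
nodes: 0:pl, 1:pl, 3:pl, 5:pl, 6:pl, 9:x1, 12:x2, 16:m, 17:m
edges: (0,12,pre); (1,9,pre); (6,9,pre); (12,6,post); (16,3,at); (17,0,at)


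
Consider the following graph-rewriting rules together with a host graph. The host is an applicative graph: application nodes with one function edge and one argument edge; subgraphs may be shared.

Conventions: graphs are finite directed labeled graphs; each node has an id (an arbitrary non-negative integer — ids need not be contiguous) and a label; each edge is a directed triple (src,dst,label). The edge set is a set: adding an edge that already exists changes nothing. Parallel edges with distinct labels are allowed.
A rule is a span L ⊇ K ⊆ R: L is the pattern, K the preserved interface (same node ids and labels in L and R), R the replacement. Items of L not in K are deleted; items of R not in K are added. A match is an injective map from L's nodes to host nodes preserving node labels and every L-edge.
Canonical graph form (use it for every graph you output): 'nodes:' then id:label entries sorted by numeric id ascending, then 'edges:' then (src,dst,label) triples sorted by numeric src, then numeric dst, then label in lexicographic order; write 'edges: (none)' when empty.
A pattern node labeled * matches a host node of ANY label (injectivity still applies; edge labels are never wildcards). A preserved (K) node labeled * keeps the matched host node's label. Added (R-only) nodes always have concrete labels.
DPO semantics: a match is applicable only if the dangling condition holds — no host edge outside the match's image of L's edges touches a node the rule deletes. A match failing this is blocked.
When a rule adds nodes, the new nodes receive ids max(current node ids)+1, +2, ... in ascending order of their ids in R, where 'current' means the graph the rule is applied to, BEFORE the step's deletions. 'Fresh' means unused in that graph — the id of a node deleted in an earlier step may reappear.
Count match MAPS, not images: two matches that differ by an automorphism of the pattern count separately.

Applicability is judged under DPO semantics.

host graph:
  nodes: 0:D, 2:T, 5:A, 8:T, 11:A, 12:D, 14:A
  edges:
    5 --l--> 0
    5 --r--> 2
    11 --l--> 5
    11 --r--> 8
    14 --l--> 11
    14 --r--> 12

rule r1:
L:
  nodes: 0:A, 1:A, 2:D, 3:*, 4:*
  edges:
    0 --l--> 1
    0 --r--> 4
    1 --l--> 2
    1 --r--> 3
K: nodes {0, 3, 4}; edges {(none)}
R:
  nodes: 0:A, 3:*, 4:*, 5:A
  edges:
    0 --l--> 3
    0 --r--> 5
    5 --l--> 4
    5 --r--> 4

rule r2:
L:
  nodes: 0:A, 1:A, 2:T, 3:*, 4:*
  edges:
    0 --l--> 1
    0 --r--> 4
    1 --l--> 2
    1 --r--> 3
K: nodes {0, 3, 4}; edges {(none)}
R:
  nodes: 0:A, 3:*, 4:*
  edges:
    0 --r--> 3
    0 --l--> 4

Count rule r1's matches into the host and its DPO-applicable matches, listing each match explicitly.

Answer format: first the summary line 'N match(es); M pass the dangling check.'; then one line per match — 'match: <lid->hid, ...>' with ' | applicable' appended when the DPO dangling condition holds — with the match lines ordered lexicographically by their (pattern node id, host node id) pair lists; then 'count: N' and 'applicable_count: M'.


1 match(es); 1 pass the dangling check.
match: 0->11, 1->5, 2->0, 3->2, 4->8 | applicable
count: 1
applicable_count: 1


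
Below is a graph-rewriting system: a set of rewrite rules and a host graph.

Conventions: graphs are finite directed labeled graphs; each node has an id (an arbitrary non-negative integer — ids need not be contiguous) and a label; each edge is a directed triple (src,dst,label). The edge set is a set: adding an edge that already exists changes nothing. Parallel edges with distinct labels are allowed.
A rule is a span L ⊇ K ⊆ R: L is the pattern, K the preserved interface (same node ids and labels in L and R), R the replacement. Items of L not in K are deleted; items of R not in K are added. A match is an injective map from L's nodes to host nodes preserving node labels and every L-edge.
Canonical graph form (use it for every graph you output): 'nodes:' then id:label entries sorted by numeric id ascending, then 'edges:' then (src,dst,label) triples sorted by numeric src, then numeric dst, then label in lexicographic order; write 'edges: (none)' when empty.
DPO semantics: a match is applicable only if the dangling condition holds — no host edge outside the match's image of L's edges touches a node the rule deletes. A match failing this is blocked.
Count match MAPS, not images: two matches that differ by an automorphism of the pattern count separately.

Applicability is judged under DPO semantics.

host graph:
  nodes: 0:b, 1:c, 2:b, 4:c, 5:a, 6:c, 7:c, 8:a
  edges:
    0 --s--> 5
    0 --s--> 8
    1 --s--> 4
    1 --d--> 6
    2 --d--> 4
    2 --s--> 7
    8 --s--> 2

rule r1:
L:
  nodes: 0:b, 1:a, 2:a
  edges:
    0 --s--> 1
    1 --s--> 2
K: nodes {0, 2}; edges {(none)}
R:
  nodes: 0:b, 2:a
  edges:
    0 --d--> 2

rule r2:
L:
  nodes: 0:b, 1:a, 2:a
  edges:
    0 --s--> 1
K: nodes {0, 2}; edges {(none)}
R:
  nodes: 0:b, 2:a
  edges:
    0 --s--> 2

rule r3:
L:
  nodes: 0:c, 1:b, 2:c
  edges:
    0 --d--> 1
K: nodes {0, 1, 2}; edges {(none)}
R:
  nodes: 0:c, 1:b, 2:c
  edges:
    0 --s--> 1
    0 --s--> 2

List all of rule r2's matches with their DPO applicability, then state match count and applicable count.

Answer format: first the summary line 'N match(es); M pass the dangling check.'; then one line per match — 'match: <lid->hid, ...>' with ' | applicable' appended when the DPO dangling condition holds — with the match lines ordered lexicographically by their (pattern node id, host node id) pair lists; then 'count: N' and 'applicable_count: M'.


2 match(es); 1 pass the dangling check.
match: 0->0, 1->5, 2->8 | applicable
match: 0->0, 1->8, 2->5
count: 2
applicable_count: 1


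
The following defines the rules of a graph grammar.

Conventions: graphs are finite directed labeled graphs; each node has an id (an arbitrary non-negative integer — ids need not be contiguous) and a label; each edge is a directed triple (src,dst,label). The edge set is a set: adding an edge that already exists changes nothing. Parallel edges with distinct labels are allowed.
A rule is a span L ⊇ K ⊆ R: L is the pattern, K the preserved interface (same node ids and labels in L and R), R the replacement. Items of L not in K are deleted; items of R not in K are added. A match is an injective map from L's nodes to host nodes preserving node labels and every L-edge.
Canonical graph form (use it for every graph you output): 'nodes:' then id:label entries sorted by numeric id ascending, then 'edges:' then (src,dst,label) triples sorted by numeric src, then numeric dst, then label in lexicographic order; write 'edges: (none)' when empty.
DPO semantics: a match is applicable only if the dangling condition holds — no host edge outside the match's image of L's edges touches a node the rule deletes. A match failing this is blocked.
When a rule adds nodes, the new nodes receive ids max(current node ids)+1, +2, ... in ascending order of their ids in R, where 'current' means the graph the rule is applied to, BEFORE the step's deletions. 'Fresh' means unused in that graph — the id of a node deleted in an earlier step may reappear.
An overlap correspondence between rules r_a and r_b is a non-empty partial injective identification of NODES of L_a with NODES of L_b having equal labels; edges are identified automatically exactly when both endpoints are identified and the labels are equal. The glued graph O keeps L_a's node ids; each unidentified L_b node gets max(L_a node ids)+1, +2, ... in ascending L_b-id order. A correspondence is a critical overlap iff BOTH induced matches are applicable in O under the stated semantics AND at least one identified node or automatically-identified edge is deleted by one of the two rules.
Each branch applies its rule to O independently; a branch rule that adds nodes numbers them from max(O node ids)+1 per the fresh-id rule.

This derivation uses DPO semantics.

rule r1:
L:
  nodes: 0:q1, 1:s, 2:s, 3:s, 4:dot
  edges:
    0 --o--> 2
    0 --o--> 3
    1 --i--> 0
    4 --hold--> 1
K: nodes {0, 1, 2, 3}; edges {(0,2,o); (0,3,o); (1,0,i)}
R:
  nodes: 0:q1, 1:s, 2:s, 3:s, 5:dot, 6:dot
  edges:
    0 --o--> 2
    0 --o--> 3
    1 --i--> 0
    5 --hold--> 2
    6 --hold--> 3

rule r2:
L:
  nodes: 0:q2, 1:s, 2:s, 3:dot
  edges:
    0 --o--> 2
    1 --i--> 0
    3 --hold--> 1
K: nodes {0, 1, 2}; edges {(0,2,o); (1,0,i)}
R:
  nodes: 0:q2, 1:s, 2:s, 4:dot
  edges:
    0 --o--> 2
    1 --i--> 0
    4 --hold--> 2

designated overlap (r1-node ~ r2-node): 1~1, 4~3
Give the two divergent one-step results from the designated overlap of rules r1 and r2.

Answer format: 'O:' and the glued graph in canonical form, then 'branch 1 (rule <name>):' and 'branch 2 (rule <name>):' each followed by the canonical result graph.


O:
nodes: 0:q1, 1:s, 2:s, 3:s, 4:dot, 5:q2, 6:s
edges: (0,2,o); (0,3,o); (1,0,i); (1,5,i); (4,1,hold); (5,6,o)
branch 1 (rule r1):
nodes: 0:q1, 1:s, 2:s, 3:s, 5:q2, 6:s, 7:dot, 8:dot
edges: (0,2,o); (0,3,o); (1,0,i); (1,5,i); (5,6,o); (7,2,hold); (8,3,hold)
branch 2 (rule r2):
nodes: 0:q1, 1:s, 2:s, 3:s, 5:q2, 6:s, 7:dot
edges: (0,2,o); (0,3,o); (1,0,i); (1,5,i); (5,6,o); (7,6,hold)


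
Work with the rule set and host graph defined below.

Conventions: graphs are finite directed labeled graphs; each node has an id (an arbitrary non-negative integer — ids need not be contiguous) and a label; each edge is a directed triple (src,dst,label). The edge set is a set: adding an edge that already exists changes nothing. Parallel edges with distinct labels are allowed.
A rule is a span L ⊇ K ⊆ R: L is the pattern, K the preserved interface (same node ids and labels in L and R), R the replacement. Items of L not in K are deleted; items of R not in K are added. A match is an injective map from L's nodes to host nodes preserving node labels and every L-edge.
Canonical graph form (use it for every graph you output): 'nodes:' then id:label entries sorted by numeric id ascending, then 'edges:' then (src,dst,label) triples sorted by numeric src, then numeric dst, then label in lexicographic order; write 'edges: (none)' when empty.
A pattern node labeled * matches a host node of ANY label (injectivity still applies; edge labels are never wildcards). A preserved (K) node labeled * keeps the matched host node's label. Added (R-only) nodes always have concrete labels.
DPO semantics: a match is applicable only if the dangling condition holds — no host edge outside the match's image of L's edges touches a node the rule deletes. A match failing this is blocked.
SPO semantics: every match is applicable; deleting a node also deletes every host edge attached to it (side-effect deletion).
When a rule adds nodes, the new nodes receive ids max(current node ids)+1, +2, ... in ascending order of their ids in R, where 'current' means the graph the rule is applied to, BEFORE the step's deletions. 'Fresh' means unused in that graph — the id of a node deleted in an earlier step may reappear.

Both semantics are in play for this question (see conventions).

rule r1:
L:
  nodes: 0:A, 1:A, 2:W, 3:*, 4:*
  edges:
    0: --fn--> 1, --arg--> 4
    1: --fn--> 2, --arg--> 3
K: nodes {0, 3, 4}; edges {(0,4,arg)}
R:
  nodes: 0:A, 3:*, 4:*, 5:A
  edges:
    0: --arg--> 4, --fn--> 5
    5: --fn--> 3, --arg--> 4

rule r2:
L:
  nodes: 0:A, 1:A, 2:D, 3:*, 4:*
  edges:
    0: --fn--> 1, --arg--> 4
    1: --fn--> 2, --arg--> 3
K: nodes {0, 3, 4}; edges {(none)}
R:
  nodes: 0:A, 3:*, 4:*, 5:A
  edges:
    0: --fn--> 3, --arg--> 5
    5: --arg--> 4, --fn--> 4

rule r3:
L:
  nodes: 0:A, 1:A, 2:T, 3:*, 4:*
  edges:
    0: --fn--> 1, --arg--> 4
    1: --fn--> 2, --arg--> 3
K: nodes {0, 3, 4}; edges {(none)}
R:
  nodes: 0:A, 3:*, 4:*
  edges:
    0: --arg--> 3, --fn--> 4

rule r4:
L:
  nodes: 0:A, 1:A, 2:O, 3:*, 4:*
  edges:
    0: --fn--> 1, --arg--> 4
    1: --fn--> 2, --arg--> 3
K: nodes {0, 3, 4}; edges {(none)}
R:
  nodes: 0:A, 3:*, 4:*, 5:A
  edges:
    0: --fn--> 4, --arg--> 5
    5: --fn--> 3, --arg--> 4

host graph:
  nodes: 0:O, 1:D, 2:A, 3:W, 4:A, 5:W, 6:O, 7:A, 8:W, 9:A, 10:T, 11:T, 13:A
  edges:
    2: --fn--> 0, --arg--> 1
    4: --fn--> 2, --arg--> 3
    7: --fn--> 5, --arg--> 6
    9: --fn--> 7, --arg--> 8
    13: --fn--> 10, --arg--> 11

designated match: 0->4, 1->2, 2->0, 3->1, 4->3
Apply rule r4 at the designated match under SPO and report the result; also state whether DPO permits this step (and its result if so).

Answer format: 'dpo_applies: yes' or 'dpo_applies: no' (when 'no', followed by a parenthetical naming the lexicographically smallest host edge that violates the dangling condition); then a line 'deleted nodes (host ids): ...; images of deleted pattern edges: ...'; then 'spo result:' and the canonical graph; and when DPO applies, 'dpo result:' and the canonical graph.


dpo_applies: yes
deleted nodes (host ids): 0, 2; images of deleted pattern edges: (2,0,fn); (2,1,arg); (4,2,fn); (4,3,arg)
spo result:
nodes: 1:D, 3:W, 4:A, 5:W, 6:O, 7:A, 8:W, 9:A, 10:T, 11:T, 13:A, 14:A
edges: (4,3,fn); (4,14,arg); (7,5,fn); (7,6,arg); (9,7,fn); (9,8,arg); (13,10,fn); (13,11,arg); (14,1,fn); (14,3,arg)
dpo result:
nodes: 1:D, 3:W, 4:A, 5:W, 6:O, 7:A, 8:W, 9:A, 10:T, 11:T, 13:A, 14:A
edges: (4,3,fn); (4,14,arg); (7,5,fn); (7,6,arg); (9,7,fn); (9,8,arg); (13,10,fn); (13,11,arg); (14,1,fn); (14,3,arg)
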